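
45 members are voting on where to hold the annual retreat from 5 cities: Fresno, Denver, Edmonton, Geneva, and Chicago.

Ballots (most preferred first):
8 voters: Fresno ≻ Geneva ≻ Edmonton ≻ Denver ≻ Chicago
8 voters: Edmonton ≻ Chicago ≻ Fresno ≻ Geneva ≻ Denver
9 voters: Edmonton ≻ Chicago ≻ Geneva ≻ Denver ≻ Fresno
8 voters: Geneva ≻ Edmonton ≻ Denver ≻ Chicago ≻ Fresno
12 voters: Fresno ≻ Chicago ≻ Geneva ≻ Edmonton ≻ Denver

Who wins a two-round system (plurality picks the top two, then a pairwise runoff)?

Round 1 first-place votes: Fresno 20, Denver 0, Edmonton 17, Geneva 8, Chicago 0. Fresno and Edmonton advance.
Runoff: Fresno is ranked above Edmonton on 20 ballots, Edmonton above Fresno on 25.

Edmonton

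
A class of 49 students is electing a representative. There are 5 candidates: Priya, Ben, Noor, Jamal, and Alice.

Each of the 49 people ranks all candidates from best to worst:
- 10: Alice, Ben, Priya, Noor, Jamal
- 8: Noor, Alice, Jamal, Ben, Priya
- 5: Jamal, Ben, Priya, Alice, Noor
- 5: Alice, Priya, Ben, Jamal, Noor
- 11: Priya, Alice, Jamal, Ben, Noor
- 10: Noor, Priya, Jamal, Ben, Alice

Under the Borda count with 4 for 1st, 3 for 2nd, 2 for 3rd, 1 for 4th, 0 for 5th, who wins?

Priya: 10×2 + 8×0 + 5×2 + 5×3 + 11×4 + 10×3 = 119
Ben: 10×3 + 8×1 + 5×3 + 5×2 + 11×1 + 10×1 = 84
Noor: 10×1 + 8×4 + 5×0 + 5×0 + 11×0 + 10×4 = 82
Jamal: 10×0 + 8×2 + 5×4 + 5×1 + 11×2 + 10×2 = 83
Alice: 10×4 + 8×3 + 5×1 + 5×4 + 11×3 + 10×0 = 122

Alice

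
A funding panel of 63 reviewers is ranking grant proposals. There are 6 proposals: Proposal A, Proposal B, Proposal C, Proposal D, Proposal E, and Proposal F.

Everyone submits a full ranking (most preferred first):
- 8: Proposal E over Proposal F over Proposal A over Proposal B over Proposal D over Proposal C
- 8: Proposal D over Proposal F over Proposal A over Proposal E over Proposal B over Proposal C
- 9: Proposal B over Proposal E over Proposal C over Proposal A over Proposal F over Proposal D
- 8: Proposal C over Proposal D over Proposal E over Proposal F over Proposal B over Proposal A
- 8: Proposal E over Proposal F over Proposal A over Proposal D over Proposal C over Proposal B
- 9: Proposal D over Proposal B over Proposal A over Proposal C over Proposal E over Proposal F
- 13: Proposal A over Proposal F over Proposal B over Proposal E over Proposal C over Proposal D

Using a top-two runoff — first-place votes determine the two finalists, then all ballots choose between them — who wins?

Round 1 first-place votes: Proposal A 13, Proposal B 9, Proposal C 8, Proposal D 17, Proposal E 16, Proposal F 0. Proposal D and Proposal E advance.
Runoff: Proposal D is ranked above Proposal E on 25 ballots, Proposal E above Proposal D on 38.

Proposal E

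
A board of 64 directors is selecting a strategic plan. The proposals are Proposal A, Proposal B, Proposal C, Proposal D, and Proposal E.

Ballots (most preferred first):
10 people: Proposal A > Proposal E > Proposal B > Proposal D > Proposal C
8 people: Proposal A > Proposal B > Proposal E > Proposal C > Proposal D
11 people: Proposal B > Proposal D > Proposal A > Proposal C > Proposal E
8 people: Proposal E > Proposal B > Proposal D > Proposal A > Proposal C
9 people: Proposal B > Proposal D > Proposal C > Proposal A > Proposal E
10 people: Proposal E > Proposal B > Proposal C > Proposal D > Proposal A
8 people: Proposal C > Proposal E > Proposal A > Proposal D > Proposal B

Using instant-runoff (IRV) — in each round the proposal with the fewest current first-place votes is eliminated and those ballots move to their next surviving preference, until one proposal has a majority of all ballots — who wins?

Round 1: Proposal A 18, Proposal B 20, Proposal C 8, Proposal D 0, Proposal E 18. Proposal D eliminated.
Round 2: Proposal A 18, Proposal B 20, Proposal C 8, Proposal E 18. Proposal C eliminated.
Round 3: Proposal A 18, Proposal B 20, Proposal E 26. Proposal A eliminated.
Round 4: Proposal B 28, Proposal E 36. Proposal E has a majority (≥33).

Proposal E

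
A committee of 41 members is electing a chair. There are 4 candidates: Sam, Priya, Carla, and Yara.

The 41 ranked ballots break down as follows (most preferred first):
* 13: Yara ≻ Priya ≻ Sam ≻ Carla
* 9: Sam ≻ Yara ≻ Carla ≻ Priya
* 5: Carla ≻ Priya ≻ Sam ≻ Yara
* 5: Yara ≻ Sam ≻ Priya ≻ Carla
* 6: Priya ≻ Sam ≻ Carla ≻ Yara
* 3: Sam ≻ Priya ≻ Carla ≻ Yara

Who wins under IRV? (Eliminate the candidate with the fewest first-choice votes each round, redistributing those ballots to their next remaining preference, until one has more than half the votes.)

Sam

Round 1: Sam 12, Priya 6, Carla 5, Yara 18. Carla eliminated.
Round 2: Sam 12, Priya 11, Yara 18. Priya eliminated.
Round 3: Sam 23, Yara 18. Sam has a majority (≥21).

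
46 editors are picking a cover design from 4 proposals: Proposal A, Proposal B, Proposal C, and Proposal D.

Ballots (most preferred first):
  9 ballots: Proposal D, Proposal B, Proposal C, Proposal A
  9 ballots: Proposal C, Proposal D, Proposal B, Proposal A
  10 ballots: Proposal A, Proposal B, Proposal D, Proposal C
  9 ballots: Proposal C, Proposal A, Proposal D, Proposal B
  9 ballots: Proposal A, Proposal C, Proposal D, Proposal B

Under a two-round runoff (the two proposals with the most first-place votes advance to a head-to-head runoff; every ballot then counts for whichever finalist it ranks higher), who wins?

Proposal C

Round 1 first-place votes: Proposal A 19, Proposal B 0, Proposal C 18, Proposal D 9. Proposal A and Proposal C advance.
Runoff: Proposal A is ranked above Proposal C on 19 ballots, Proposal C above Proposal A on 27.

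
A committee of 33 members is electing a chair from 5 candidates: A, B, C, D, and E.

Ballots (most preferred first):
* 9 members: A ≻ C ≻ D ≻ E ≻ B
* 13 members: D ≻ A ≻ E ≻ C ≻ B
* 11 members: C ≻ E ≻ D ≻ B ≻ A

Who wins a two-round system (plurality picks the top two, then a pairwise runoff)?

C

Round 1 first-place votes: A 9, B 0, C 11, D 13, E 0. D and C advance.
Runoff: D is ranked above C on 13 ballots, C above D on 20.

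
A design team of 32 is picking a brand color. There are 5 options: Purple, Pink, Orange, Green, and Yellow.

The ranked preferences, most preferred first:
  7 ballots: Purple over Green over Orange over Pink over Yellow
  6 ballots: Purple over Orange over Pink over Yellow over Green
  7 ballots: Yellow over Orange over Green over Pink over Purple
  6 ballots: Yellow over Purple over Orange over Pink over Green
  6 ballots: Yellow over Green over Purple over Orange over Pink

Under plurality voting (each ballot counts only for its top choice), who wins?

Yellow

First-place votes: Purple 13, Pink 0, Orange 0, Green 0, Yellow 19.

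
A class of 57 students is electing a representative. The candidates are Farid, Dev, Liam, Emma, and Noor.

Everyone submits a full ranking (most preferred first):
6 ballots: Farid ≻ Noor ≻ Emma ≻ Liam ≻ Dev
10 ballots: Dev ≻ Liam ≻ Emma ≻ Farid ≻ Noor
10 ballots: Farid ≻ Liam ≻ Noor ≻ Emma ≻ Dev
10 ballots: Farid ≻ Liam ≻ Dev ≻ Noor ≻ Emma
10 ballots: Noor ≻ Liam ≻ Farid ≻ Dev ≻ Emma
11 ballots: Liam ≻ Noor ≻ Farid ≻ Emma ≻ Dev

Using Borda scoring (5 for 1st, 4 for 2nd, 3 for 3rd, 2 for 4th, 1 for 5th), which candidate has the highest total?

Farid: 6×5 + 10×2 + 10×5 + 10×5 + 10×3 + 11×3 = 213
Dev: 6×1 + 10×5 + 10×1 + 10×3 + 10×2 + 11×1 = 127
Liam: 6×2 + 10×4 + 10×4 + 10×4 + 10×4 + 11×5 = 227
Emma: 6×3 + 10×3 + 10×2 + 10×1 + 10×1 + 11×2 = 110
Noor: 6×4 + 10×1 + 10×3 + 10×2 + 10×5 + 11×4 = 178

Liam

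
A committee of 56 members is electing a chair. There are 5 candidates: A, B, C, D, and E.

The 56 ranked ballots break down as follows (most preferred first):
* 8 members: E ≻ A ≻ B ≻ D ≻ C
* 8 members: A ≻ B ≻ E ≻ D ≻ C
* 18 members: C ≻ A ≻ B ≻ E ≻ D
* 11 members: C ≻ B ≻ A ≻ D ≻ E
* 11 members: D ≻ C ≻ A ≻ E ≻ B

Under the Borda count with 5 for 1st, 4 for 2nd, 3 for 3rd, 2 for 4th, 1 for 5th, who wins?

A: 8×4 + 8×5 + 18×4 + 11×3 + 11×3 = 210
B: 8×3 + 8×4 + 18×3 + 11×4 + 11×1 = 165
C: 8×1 + 8×1 + 18×5 + 11×5 + 11×4 = 205
D: 8×2 + 8×2 + 18×1 + 11×2 + 11×5 = 127
E: 8×5 + 8×3 + 18×2 + 11×1 + 11×2 = 133

A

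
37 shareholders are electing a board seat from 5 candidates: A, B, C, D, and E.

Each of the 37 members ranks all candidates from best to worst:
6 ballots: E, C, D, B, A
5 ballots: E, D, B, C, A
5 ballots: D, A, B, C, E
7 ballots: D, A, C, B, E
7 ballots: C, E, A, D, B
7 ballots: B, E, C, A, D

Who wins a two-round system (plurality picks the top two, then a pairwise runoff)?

E

Round 1 first-place votes: A 0, B 7, C 7, D 12, E 11. D and E advance.
Runoff: D is ranked above E on 12 ballots, E above D on 25.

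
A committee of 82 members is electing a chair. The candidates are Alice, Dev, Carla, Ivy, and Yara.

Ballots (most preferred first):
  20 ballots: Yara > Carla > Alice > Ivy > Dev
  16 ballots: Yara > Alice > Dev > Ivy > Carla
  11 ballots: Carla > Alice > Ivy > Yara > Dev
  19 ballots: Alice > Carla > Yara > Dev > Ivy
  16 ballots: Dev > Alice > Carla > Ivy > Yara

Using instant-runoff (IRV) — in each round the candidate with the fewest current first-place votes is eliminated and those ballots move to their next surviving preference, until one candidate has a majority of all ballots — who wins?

Round 1: Alice 19, Dev 16, Carla 11, Ivy 0, Yara 36. Ivy eliminated.
Round 2: Alice 19, Dev 16, Carla 11, Yara 36. Carla eliminated.
Round 3: Alice 30, Dev 16, Yara 36. Dev eliminated.
Round 4: Alice 46, Yara 36. Alice has a majority (≥42).

Alice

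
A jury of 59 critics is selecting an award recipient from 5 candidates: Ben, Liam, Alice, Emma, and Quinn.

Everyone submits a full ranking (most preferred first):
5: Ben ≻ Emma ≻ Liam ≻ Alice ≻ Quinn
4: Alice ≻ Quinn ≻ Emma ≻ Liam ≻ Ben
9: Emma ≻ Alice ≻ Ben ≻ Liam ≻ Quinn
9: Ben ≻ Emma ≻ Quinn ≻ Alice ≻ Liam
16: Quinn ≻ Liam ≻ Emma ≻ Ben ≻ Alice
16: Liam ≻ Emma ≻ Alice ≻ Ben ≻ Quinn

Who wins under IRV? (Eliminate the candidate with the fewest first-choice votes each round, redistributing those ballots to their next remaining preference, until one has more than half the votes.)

Ben

Round 1: Ben 14, Liam 16, Alice 4, Emma 9, Quinn 16. Alice eliminated.
Round 2: Ben 14, Liam 16, Emma 9, Quinn 20. Emma eliminated.
Round 3: Ben 23, Liam 16, Quinn 20. Liam eliminated.
Round 4: Ben 39, Quinn 20. Ben has a majority (≥30).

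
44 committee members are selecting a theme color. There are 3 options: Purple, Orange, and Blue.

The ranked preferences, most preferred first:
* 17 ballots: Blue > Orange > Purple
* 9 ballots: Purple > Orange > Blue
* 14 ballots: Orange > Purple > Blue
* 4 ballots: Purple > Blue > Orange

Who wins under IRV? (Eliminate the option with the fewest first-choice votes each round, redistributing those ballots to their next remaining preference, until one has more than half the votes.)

Round 1: Purple 13, Orange 14, Blue 17. Purple eliminated.
Round 2: Orange 23, Blue 21. Orange has a majority (≥23).

Orange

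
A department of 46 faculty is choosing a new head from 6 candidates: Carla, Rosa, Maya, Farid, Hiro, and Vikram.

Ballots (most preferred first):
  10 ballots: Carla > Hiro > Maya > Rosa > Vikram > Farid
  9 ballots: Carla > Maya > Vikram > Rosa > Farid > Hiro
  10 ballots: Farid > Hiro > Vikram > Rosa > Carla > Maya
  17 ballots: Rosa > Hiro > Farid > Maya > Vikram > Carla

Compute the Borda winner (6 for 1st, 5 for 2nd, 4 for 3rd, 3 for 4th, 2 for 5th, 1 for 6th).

Hiro

Carla: 10×6 + 9×6 + 10×2 + 17×1 = 151
Rosa: 10×3 + 9×3 + 10×3 + 17×6 = 189
Maya: 10×4 + 9×5 + 10×1 + 17×3 = 146
Farid: 10×1 + 9×2 + 10×6 + 17×4 = 156
Hiro: 10×5 + 9×1 + 10×5 + 17×5 = 194
Vikram: 10×2 + 9×4 + 10×4 + 17×2 = 130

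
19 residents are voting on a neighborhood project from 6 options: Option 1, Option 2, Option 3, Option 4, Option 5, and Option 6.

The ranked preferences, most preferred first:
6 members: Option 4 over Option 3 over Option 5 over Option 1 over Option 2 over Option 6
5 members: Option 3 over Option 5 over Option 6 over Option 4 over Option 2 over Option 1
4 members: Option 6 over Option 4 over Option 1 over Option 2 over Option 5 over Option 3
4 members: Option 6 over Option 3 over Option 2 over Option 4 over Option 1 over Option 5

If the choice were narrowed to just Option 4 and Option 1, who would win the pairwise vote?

Option 4 is ranked above Option 1 on 19 ballots; Option 1 above Option 4 on 0.

Option 4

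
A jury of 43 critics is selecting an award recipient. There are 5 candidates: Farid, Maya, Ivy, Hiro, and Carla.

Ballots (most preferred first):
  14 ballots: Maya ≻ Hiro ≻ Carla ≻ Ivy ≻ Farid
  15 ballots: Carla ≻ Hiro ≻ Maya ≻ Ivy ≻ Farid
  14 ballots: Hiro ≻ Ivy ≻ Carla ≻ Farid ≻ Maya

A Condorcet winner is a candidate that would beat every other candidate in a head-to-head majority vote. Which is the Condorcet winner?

Hiro vs Farid: 43–0
Hiro vs Maya: 29–14
Hiro vs Ivy: 43–0
Hiro vs Carla: 28–15
Hiro beats every other candidate.

Hiro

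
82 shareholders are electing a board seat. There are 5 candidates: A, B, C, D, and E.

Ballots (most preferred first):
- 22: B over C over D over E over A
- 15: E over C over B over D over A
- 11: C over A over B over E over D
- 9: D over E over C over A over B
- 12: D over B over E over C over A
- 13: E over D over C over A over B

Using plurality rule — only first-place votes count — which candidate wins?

E

First-place votes: A 0, B 22, C 11, D 21, E 28.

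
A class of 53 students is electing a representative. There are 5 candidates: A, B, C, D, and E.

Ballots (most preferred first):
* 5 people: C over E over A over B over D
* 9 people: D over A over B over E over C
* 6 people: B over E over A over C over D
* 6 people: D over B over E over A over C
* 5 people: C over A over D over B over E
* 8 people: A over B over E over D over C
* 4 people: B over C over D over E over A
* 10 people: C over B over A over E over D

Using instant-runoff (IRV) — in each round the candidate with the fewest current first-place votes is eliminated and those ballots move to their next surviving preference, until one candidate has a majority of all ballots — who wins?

Round 1: A 8, B 10, C 20, D 15, E 0. E eliminated.
Round 2: A 8, B 10, C 20, D 15. A eliminated.
Round 3: B 18, C 20, D 15. D eliminated.
Round 4: B 33, C 20. B has a majority (≥27).

B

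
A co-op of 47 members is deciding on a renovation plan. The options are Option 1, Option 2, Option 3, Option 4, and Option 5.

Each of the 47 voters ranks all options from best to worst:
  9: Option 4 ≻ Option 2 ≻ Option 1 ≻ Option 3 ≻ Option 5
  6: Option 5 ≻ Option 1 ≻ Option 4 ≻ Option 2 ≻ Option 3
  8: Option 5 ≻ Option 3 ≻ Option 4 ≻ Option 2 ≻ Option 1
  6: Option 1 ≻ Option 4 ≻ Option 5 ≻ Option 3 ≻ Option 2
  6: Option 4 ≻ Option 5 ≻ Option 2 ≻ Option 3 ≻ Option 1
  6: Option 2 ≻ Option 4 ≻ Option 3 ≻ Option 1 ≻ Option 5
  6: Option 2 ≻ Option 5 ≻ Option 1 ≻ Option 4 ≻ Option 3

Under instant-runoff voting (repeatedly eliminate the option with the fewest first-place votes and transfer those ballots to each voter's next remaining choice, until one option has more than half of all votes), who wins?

Round 1: Option 1 6, Option 2 12, Option 3 0, Option 4 15, Option 5 14. Option 3 eliminated.
Round 2: Option 1 6, Option 2 12, Option 4 15, Option 5 14. Option 1 eliminated.
Round 3: Option 2 12, Option 4 21, Option 5 14. Option 2 eliminated.
Round 4: Option 4 27, Option 5 20. Option 4 has a majority (≥24).

Option 4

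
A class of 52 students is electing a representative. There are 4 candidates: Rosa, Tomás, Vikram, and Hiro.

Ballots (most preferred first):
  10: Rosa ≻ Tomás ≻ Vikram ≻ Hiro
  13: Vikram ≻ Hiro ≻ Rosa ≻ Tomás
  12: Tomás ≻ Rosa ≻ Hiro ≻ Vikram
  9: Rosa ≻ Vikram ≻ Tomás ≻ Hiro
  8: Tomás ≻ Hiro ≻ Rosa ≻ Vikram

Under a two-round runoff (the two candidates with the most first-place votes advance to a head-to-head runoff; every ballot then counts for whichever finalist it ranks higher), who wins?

Rosa

Round 1 first-place votes: Rosa 19, Tomás 20, Vikram 13, Hiro 0. Tomás and Rosa advance.
Runoff: Tomás is ranked above Rosa on 20 ballots, Rosa above Tomás on 32.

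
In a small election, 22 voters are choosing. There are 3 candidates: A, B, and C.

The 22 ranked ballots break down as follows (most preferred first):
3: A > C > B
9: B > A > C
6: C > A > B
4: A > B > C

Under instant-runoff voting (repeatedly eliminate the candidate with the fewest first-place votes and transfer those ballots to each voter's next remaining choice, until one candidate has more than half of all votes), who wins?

A

Round 1: A 7, B 9, C 6. C eliminated.
Round 2: A 13, B 9. A has a majority (≥12).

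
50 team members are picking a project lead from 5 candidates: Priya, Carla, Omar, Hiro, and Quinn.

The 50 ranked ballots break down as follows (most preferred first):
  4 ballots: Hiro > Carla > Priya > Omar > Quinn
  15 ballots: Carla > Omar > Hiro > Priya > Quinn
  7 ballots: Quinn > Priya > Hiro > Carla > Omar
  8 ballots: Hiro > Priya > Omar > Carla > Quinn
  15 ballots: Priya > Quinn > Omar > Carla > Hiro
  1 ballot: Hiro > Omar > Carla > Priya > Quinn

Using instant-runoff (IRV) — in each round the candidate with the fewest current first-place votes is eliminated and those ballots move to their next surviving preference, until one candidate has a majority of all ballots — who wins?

Priya

Round 1: Priya 15, Carla 15, Omar 0, Hiro 13, Quinn 7. Omar eliminated.
Round 2: Priya 15, Carla 15, Hiro 13, Quinn 7. Quinn eliminated.
Round 3: Priya 22, Carla 15, Hiro 13. Hiro eliminated.
Round 4: Priya 30, Carla 20. Priya has a majority (≥26).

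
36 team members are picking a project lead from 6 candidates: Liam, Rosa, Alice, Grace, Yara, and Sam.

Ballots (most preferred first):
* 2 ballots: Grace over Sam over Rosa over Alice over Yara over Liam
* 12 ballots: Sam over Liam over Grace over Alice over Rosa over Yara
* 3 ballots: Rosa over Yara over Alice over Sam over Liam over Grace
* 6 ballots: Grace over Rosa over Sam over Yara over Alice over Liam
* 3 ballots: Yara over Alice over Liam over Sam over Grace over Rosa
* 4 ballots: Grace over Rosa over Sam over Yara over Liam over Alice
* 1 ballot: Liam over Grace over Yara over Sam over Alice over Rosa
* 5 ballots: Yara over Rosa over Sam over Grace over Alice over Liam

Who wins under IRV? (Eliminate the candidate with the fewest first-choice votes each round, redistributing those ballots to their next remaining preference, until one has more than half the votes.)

Round 1: Liam 1, Rosa 3, Alice 0, Grace 12, Yara 8, Sam 12. Alice eliminated.
Round 2: Liam 1, Rosa 3, Grace 12, Yara 8, Sam 12. Liam eliminated.
Round 3: Rosa 3, Grace 13, Yara 8, Sam 12. Rosa eliminated.
Round 4: Grace 13, Yara 11, Sam 12. Yara eliminated.
Round 5: Grace 13, Sam 23. Sam has a majority (≥19).

Sam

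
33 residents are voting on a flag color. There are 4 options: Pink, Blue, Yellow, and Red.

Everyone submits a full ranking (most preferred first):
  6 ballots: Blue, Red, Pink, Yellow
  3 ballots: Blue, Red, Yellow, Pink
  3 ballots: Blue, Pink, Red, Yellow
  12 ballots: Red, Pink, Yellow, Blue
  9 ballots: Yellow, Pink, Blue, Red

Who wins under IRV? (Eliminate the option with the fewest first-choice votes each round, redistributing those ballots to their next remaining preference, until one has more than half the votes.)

Blue

Round 1: Pink 0, Blue 12, Yellow 9, Red 12. Pink eliminated.
Round 2: Blue 12, Yellow 9, Red 12. Yellow eliminated.
Round 3: Blue 21, Red 12. Blue has a majority (≥17).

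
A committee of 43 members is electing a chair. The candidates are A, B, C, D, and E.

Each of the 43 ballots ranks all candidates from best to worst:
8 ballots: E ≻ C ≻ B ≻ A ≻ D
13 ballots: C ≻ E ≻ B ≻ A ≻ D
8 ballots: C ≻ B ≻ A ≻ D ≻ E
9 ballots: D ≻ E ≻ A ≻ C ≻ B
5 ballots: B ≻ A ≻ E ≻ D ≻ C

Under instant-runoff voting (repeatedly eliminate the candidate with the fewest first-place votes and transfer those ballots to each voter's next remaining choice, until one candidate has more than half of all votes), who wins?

Round 1: A 0, B 5, C 21, D 9, E 8. A eliminated.
Round 2: B 5, C 21, D 9, E 8. B eliminated.
Round 3: C 21, D 9, E 13. D eliminated.
Round 4: C 21, E 22. E has a majority (≥22).

E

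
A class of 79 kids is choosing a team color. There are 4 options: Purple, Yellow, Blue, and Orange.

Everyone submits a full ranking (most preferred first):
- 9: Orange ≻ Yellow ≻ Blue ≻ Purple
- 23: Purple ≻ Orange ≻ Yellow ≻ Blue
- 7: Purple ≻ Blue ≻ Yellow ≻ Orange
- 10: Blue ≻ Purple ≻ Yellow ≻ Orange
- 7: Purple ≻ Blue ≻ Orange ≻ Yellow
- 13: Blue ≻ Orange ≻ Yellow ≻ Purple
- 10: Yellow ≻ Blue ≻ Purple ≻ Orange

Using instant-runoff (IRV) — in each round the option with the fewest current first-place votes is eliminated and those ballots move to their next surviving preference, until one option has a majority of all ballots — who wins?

Round 1: Purple 37, Yellow 10, Blue 23, Orange 9. Orange eliminated.
Round 2: Purple 37, Yellow 19, Blue 23. Yellow eliminated.
Round 3: Purple 37, Blue 42. Blue has a majority (≥40).

Blue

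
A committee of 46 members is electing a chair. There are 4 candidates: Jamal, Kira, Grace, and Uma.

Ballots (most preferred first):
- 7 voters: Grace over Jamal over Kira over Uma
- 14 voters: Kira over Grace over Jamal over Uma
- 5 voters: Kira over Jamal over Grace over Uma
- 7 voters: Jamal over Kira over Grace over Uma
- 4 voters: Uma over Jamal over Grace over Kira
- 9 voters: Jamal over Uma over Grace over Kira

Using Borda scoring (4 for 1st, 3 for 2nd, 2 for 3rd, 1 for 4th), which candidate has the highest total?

Jamal

Jamal: 7×3 + 14×2 + 5×3 + 7×4 + 4×3 + 9×4 = 140
Kira: 7×2 + 14×4 + 5×4 + 7×3 + 4×1 + 9×1 = 124
Grace: 7×4 + 14×3 + 5×2 + 7×2 + 4×2 + 9×2 = 120
Uma: 7×1 + 14×1 + 5×1 + 7×1 + 4×4 + 9×3 = 76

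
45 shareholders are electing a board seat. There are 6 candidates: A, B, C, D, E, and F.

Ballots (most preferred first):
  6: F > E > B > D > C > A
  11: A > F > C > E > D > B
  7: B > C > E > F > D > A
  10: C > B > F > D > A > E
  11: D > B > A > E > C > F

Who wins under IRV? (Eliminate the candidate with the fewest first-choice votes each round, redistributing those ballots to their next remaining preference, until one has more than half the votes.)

Round 1: A 11, B 7, C 10, D 11, E 0, F 6. E eliminated.
Round 2: A 11, B 7, C 10, D 11, F 6. F eliminated.
Round 3: A 11, B 13, C 10, D 11. C eliminated.
Round 4: A 11, B 23, D 11. B has a majority (≥23).

B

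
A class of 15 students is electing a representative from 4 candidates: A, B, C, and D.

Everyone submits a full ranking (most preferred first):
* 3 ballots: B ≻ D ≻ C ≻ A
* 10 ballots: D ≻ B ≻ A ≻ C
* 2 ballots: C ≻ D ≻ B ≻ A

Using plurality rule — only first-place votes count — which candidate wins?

D

First-place votes: A 0, B 3, C 2, D 10.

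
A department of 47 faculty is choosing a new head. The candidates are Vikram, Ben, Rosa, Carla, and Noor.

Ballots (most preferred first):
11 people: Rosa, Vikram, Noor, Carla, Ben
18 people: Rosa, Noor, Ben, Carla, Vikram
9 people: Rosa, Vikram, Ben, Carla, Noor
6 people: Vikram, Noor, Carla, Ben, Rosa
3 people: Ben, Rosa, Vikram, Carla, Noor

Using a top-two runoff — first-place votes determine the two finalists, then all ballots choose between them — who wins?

Round 1 first-place votes: Vikram 6, Ben 3, Rosa 38, Carla 0, Noor 0. Rosa and Vikram advance.
Runoff: Rosa is ranked above Vikram on 41 ballots, Vikram above Rosa on 6.

Rosa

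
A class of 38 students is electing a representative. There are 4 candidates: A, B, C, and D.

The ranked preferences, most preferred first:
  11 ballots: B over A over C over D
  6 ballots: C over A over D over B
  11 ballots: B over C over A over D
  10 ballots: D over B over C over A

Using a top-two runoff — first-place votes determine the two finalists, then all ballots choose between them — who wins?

B

Round 1 first-place votes: A 0, B 22, C 6, D 10. B and D advance.
Runoff: B is ranked above D on 22 ballots, D above B on 16.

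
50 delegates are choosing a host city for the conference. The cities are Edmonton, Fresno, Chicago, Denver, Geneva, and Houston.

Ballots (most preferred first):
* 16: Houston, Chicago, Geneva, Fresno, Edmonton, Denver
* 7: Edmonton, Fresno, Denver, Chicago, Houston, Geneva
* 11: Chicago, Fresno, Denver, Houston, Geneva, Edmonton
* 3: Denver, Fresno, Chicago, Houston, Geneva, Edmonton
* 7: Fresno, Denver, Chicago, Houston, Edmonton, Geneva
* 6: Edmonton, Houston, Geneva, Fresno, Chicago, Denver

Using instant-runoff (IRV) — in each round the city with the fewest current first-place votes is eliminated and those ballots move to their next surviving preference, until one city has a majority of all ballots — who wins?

Chicago

Round 1: Edmonton 13, Fresno 7, Chicago 11, Denver 3, Geneva 0, Houston 16. Geneva eliminated.
Round 2: Edmonton 13, Fresno 7, Chicago 11, Denver 3, Houston 16. Denver eliminated.
Round 3: Edmonton 13, Fresno 10, Chicago 11, Houston 16. Fresno eliminated.
Round 4: Edmonton 13, Chicago 21, Houston 16. Edmonton eliminated.
Round 5: Chicago 28, Houston 22. Chicago has a majority (≥26).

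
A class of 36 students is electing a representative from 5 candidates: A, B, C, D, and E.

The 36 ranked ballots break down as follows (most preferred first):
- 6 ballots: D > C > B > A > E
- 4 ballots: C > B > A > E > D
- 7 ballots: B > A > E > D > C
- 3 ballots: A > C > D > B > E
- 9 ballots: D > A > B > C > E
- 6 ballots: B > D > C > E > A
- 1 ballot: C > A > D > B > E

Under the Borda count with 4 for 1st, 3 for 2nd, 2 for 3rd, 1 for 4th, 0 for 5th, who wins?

A: 6×1 + 4×2 + 7×3 + 3×4 + 9×3 + 6×0 + 1×3 = 77
B: 6×2 + 4×3 + 7×4 + 3×1 + 9×2 + 6×4 + 1×1 = 98
C: 6×3 + 4×4 + 7×0 + 3×3 + 9×1 + 6×2 + 1×4 = 68
D: 6×4 + 4×0 + 7×1 + 3×2 + 9×4 + 6×3 + 1×2 = 93
E: 6×0 + 4×1 + 7×2 + 3×0 + 9×0 + 6×1 + 1×0 = 24

B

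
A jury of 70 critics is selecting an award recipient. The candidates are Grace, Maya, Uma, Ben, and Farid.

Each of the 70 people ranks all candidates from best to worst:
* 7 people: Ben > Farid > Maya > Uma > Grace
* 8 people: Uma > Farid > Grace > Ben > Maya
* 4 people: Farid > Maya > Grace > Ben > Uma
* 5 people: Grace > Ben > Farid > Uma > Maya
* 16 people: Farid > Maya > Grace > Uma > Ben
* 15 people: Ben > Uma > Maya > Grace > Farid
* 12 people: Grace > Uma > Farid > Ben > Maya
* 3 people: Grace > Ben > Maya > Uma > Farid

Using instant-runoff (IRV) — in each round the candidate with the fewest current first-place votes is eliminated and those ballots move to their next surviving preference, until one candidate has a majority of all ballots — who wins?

Round 1: Grace 20, Maya 0, Uma 8, Ben 22, Farid 20. Maya eliminated.
Round 2: Grace 20, Uma 8, Ben 22, Farid 20. Uma eliminated.
Round 3: Grace 20, Ben 22, Farid 28. Grace eliminated.
Round 4: Ben 30, Farid 40. Farid has a majority (≥36).

Farid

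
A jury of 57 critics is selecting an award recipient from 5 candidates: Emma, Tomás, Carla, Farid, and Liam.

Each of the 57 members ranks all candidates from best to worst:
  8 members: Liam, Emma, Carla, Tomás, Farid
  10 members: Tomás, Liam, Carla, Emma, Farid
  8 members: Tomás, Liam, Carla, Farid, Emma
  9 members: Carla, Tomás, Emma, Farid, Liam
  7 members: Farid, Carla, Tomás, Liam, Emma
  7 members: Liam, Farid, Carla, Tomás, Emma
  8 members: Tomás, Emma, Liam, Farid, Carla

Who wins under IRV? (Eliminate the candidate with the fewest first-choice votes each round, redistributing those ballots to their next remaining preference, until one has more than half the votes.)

Carla

Round 1: Emma 0, Tomás 26, Carla 9, Farid 7, Liam 15. Emma eliminated.
Round 2: Tomás 26, Carla 9, Farid 7, Liam 15. Farid eliminated.
Round 3: Tomás 26, Carla 16, Liam 15. Liam eliminated.
Round 4: Tomás 26, Carla 31. Carla has a majority (≥29).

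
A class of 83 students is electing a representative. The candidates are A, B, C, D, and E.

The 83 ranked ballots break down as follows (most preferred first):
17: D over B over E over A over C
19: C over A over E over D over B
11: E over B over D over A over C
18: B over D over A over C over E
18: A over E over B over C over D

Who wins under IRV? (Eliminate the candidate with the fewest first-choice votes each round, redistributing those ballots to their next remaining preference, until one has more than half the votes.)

Round 1: A 18, B 18, C 19, D 17, E 11. E eliminated.
Round 2: A 18, B 29, C 19, D 17. D eliminated.
Round 3: A 18, B 46, C 19. B has a majority (≥42).

B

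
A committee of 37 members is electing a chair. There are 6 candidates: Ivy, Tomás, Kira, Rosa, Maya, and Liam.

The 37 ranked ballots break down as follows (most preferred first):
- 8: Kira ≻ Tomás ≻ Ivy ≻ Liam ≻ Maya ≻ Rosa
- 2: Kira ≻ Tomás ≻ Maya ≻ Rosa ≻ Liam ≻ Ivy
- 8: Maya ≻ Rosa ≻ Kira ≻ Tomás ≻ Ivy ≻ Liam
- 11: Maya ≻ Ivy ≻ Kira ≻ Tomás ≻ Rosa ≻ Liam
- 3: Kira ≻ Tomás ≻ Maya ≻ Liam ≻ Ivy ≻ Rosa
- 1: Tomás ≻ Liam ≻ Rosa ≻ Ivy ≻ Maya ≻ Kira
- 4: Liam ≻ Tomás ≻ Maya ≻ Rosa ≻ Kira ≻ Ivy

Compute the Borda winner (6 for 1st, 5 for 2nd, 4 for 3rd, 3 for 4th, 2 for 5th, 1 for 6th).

Ivy: 8×4 + 2×1 + 8×2 + 11×5 + 3×2 + 1×3 + 4×1 = 118
Tomás: 8×5 + 2×5 + 8×3 + 11×3 + 3×5 + 1×6 + 4×5 = 148
Kira: 8×6 + 2×6 + 8×4 + 11×4 + 3×6 + 1×1 + 4×2 = 163
Rosa: 8×1 + 2×3 + 8×5 + 11×2 + 3×1 + 1×4 + 4×3 = 95
Maya: 8×2 + 2×4 + 8×6 + 11×6 + 3×4 + 1×2 + 4×4 = 168
Liam: 8×3 + 2×2 + 8×1 + 11×1 + 3×3 + 1×5 + 4×6 = 85

Maya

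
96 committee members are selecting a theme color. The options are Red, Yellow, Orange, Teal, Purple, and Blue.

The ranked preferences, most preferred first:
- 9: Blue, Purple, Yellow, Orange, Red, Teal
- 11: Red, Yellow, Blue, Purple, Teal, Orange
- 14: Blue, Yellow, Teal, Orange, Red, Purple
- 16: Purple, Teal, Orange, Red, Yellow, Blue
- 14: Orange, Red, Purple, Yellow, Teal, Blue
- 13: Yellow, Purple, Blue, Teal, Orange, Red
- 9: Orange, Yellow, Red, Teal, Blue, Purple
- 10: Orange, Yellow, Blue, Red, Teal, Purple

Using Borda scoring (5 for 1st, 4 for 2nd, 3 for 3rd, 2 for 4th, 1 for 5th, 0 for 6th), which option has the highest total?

Red: 9×1 + 11×5 + 14×1 + 16×2 + 14×4 + 13×0 + 9×3 + 10×2 = 213
Yellow: 9×3 + 11×4 + 14×4 + 16×1 + 14×2 + 13×5 + 9×4 + 10×4 = 312
Orange: 9×2 + 11×0 + 14×2 + 16×3 + 14×5 + 13×1 + 9×5 + 10×5 = 272
Teal: 9×0 + 11×1 + 14×3 + 16×4 + 14×1 + 13×2 + 9×2 + 10×1 = 185
Purple: 9×4 + 11×2 + 14×0 + 16×5 + 14×3 + 13×4 + 9×0 + 10×0 = 232
Blue: 9×5 + 11×3 + 14×5 + 16×0 + 14×0 + 13×3 + 9×1 + 10×3 = 226

Yellow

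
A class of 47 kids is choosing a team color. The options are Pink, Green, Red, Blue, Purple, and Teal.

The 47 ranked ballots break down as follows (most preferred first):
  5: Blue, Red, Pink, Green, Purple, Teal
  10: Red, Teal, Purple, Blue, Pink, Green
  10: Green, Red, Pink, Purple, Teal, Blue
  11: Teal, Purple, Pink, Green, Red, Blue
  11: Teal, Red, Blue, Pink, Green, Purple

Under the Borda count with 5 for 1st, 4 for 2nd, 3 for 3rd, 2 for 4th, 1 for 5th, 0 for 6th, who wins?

Pink: 5×3 + 10×1 + 10×3 + 11×3 + 11×2 = 110
Green: 5×2 + 10×0 + 10×5 + 11×2 + 11×1 = 93
Red: 5×4 + 10×5 + 10×4 + 11×1 + 11×4 = 165
Blue: 5×5 + 10×2 + 10×0 + 11×0 + 11×3 = 78
Purple: 5×1 + 10×3 + 10×2 + 11×4 + 11×0 = 99
Teal: 5×0 + 10×4 + 10×1 + 11×5 + 11×5 = 160

Red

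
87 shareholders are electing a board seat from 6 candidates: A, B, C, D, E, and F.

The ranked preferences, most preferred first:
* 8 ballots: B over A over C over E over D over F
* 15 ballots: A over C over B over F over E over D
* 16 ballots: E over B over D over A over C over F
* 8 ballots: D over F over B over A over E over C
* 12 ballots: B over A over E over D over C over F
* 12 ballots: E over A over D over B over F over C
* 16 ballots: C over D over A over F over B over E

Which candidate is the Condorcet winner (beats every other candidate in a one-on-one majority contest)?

B vs A: 44–43
B vs C: 56–31
B vs D: 51–36
B vs E: 59–28
B vs F: 63–24
B beats every other candidate.

B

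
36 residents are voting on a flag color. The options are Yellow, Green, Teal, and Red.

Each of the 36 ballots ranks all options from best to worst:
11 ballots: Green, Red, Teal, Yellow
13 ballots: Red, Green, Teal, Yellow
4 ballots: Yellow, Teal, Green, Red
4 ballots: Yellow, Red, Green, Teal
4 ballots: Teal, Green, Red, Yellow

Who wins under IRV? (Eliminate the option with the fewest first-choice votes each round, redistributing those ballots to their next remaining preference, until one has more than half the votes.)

Round 1: Yellow 8, Green 11, Teal 4, Red 13. Teal eliminated.
Round 2: Yellow 8, Green 15, Red 13. Yellow eliminated.
Round 3: Green 19, Red 17. Green has a majority (≥19).

Green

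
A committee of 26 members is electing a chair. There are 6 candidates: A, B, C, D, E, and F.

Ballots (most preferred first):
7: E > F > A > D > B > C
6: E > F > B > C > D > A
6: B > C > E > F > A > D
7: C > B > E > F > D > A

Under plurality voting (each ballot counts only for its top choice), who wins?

First-place votes: A 0, B 6, C 7, D 0, E 13, F 0.

E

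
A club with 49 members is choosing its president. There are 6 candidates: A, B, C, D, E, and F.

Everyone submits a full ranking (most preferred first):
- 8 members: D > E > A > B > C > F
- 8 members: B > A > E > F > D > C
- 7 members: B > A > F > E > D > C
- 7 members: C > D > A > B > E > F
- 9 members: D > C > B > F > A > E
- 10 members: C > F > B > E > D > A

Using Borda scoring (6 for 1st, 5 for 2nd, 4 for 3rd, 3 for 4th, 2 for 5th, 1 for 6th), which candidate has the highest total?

B

A: 8×4 + 8×5 + 7×5 + 7×4 + 9×2 + 10×1 = 163
B: 8×3 + 8×6 + 7×6 + 7×3 + 9×4 + 10×4 = 211
C: 8×2 + 8×1 + 7×1 + 7×6 + 9×5 + 10×6 = 178
D: 8×6 + 8×2 + 7×2 + 7×5 + 9×6 + 10×2 = 187
E: 8×5 + 8×4 + 7×3 + 7×2 + 9×1 + 10×3 = 146
F: 8×1 + 8×3 + 7×4 + 7×1 + 9×3 + 10×5 = 144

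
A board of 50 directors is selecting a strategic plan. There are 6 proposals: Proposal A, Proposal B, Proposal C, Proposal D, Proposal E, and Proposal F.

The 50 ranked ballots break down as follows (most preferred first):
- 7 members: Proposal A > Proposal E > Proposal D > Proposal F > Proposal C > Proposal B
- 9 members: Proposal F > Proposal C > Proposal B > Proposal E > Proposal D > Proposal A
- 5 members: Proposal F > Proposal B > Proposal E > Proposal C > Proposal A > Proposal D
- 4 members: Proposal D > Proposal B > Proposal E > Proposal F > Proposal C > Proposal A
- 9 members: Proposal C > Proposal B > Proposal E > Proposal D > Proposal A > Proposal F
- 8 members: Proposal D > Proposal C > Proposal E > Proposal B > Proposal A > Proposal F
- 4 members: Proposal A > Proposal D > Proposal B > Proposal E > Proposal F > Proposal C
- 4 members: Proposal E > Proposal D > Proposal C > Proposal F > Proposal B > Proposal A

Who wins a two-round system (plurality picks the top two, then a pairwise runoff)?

Proposal D

Round 1 first-place votes: Proposal A 11, Proposal B 0, Proposal C 9, Proposal D 12, Proposal E 4, Proposal F 14. Proposal F and Proposal D advance.
Runoff: Proposal F is ranked above Proposal D on 14 ballots, Proposal D above Proposal F on 36.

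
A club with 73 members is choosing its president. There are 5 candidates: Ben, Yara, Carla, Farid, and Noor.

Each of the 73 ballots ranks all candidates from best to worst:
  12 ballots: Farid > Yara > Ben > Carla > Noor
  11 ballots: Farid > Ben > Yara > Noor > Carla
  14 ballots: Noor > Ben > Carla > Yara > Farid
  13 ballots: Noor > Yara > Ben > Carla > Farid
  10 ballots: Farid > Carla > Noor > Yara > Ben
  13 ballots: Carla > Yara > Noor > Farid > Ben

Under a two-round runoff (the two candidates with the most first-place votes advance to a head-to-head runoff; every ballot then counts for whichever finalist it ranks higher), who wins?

Noor

Round 1 first-place votes: Ben 0, Yara 0, Carla 13, Farid 33, Noor 27. Farid and Noor advance.
Runoff: Farid is ranked above Noor on 33 ballots, Noor above Farid on 40.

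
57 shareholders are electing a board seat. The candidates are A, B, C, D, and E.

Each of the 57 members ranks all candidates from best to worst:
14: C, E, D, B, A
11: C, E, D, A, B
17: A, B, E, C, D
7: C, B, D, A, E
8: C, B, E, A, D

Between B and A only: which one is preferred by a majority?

B

B is ranked above A on 29 ballots; A above B on 28.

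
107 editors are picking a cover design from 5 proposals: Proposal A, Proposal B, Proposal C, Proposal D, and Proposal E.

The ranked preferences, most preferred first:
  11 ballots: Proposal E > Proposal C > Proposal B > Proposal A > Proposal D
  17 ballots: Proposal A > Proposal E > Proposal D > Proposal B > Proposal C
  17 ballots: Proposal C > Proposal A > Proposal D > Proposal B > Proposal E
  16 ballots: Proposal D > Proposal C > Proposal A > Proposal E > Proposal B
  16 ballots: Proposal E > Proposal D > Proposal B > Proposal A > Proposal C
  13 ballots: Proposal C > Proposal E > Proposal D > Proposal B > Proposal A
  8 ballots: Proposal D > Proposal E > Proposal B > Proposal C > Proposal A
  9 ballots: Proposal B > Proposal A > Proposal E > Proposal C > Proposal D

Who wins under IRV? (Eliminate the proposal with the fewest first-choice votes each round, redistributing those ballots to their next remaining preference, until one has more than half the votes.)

Round 1: Proposal A 17, Proposal B 9, Proposal C 30, Proposal D 24, Proposal E 27. Proposal B eliminated.
Round 2: Proposal A 26, Proposal C 30, Proposal D 24, Proposal E 27. Proposal D eliminated.
Round 3: Proposal A 26, Proposal C 46, Proposal E 35. Proposal A eliminated.
Round 4: Proposal C 46, Proposal E 61. Proposal E has a majority (≥54).

Proposal E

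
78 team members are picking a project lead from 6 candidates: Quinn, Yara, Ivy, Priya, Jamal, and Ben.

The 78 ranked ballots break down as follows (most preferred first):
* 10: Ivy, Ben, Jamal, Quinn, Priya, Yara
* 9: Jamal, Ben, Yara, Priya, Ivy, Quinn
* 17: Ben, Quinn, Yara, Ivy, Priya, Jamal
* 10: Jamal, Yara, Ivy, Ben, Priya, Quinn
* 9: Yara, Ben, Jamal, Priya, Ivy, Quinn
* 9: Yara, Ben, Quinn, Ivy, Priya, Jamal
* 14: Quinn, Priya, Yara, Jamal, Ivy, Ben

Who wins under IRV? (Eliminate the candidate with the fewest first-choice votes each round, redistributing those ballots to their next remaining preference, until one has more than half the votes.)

Round 1: Quinn 14, Yara 18, Ivy 10, Priya 0, Jamal 19, Ben 17. Priya eliminated.
Round 2: Quinn 14, Yara 18, Ivy 10, Jamal 19, Ben 17. Ivy eliminated.
Round 3: Quinn 14, Yara 18, Jamal 19, Ben 27. Quinn eliminated.
Round 4: Yara 32, Jamal 19, Ben 27. Jamal eliminated.
Round 5: Yara 42, Ben 36. Yara has a majority (≥40).

Yara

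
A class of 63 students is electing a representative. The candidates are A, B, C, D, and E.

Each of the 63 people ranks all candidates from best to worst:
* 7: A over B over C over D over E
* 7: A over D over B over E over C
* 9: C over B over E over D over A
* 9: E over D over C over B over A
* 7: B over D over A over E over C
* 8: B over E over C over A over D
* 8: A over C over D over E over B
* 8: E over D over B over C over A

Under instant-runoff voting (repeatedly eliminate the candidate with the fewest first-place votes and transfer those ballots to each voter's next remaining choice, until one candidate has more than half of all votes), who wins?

Round 1: A 22, B 15, C 9, D 0, E 17. D eliminated.
Round 2: A 22, B 15, C 9, E 17. C eliminated.
Round 3: A 22, B 24, E 17. E eliminated.
Round 4: A 22, B 41. B has a majority (≥32).

B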